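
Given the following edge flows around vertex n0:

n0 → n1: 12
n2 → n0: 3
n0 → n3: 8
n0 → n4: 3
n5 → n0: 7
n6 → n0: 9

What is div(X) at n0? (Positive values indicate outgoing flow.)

Divergence = sum of outgoing flows = 12 + (-3) + 8 + 3 + (-7) + (-9) = 4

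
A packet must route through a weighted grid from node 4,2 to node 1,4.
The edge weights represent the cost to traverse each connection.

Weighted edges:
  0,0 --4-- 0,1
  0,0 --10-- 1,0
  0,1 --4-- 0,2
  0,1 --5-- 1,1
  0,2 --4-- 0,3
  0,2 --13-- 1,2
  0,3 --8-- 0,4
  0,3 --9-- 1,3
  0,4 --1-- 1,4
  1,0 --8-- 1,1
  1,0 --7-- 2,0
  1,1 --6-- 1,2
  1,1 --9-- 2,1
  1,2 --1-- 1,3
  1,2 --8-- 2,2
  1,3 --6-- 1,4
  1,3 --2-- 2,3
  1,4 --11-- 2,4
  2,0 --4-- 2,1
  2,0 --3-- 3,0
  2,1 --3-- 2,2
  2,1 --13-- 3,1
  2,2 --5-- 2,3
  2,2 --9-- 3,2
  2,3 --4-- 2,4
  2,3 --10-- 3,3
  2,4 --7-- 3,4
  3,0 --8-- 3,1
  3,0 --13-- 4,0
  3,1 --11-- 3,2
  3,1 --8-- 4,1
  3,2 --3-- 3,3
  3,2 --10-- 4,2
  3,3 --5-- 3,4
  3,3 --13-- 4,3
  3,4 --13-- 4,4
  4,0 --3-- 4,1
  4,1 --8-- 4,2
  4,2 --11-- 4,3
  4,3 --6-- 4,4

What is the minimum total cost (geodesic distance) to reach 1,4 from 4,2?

Shortest path: 4,2 → 3,2 → 3,3 → 2,3 → 1,3 → 1,4, total weight = 31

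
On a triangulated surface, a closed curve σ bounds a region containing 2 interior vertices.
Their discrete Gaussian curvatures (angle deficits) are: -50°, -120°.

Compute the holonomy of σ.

Holonomy = total enclosed curvature = (-50°) + (-120°) = -170°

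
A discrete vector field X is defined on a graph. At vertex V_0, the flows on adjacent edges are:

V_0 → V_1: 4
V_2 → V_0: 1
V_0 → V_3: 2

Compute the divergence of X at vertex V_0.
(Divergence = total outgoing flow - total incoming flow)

Divergence = sum of outgoing flows = 4 + (-1) + 2 = 5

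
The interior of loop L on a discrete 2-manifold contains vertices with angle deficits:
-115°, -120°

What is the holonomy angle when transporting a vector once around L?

Holonomy = total enclosed curvature = (-115°) + (-120°) = -235°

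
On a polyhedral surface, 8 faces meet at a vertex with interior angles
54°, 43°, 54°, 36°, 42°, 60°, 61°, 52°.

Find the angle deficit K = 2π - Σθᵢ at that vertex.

Sum of angles = 402°. K = 360° - 402° = -42° = -7π/30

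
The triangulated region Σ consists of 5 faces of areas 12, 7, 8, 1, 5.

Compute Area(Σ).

12 + 7 + 8 + 1 + 5 = 33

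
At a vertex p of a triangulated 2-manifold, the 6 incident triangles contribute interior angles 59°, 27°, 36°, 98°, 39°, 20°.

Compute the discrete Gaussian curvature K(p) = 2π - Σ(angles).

Sum of angles = 279°. K = 360° - 279° = 81° = 9π/20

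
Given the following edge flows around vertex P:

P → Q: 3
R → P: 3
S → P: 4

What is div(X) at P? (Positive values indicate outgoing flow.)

Divergence = sum of outgoing flows = 3 + (-3) + (-4) = -4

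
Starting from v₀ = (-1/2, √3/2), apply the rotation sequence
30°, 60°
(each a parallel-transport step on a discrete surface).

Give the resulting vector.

Total rotation: 30° + 60° = 90°. Final vector: (-0.8660, -0.5000)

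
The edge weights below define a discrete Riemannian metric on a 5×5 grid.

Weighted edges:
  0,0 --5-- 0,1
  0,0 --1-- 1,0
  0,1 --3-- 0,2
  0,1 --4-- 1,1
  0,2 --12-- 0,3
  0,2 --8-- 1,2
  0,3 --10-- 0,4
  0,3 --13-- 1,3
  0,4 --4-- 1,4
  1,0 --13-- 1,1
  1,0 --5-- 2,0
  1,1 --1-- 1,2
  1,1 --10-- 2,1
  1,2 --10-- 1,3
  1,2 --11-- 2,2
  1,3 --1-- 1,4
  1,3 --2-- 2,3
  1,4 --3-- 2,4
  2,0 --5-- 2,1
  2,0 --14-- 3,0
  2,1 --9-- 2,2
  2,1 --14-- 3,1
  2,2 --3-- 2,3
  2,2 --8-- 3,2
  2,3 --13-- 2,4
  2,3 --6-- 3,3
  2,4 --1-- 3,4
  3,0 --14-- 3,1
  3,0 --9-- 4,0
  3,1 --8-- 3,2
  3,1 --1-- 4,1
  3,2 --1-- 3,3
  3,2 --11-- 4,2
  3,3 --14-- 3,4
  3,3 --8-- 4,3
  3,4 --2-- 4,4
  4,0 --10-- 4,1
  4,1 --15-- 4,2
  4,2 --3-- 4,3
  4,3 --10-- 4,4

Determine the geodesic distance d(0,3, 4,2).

Shortest path: 0,3 → 1,3 → 2,3 → 3,3 → 4,3 → 4,2, total weight = 32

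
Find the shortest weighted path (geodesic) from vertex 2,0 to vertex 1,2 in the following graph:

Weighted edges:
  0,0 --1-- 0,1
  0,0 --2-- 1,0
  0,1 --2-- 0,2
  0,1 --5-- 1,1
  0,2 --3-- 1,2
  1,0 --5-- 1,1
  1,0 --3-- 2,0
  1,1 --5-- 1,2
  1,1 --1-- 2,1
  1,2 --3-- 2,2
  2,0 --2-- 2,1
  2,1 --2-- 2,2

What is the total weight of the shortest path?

Shortest path: 2,0 → 2,1 → 2,2 → 1,2, total weight = 7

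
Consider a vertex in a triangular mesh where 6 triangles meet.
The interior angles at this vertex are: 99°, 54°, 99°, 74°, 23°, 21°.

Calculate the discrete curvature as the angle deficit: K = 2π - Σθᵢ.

Sum of angles = 370°. K = 360° - 370° = -10° = -π/18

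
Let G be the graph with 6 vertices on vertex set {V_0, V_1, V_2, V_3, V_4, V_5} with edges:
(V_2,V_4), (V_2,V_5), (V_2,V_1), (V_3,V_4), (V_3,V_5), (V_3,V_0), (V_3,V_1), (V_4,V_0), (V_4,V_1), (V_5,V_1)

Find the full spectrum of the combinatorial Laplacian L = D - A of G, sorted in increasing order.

Degrees: deg(V_0) = 2, deg(V_1) = 4, deg(V_2) = 3, deg(V_3) = 4, deg(V_4) = 4, deg(V_5) = 3.
L = D − A with rows/columns ordered (V_0, V_1, V_2, V_3, V_4, V_5):
  [ 2,  0,  0, -1, -1,  0]
  [ 0,  4, -1, -1, -1, -1]
  [ 0, -1,  3,  0, -1, -1]
  [-1, -1,  0,  4, -1, -1]
  [-1, -1, -1, -1,  4,  0]
  [ 0, -1, -1, -1,  0,  3]
Characteristic polynomial: det(λI − L) = λ(λ² − 7λ + 9)(λ² − 9λ + 19)(λ − 4).
Roots: λ = 0; (λ² − 7λ + 9) = 0 ⇒ λ = (7 ± √13)/2 ≈ 1.6972, 5.3028; (λ² − 9λ + 19) = 0 ⇒ λ = (9 ± √5)/2 ≈ 3.382, 5.618; (λ − 4) = 0 ⇒ λ = 4.
(Check: the roots sum (with multiplicity) to 20, matching trace L = Σdeg = 2·10 = 20.)
Laplacian eigenvalues (increasing order): [0.0, 1.6972, 3.382, 4.0, 5.3028, 5.618]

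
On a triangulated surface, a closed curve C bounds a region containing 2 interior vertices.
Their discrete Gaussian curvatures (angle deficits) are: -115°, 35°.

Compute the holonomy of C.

Holonomy = total enclosed curvature = (-115°) + 35° = -80°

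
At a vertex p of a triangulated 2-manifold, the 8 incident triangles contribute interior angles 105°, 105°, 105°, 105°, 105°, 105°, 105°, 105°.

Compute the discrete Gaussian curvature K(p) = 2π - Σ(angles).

Sum of angles = 840°. K = 360° - 840° = -480° = -8π/3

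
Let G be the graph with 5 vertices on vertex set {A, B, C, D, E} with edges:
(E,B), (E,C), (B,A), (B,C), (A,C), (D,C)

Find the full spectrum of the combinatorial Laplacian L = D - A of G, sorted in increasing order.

Degrees: deg(A) = 2, deg(B) = 3, deg(C) = 4, deg(D) = 1, deg(E) = 2.
L = D − A with rows/columns ordered (A, B, C, D, E):
  [ 2, -1, -1,  0,  0]
  [-1,  3, -1,  0, -1]
  [-1, -1,  4, -1, -1]
  [ 0,  0, -1,  1,  0]
  [ 0, -1, -1,  0,  2]
Characteristic polynomial: det(λI − L) = λ(λ − 1)(λ − 2)(λ − 4)(λ − 5).
Roots: λ = 0; (λ − 1) = 0 ⇒ λ = 1; (λ − 2) = 0 ⇒ λ = 2; (λ − 4) = 0 ⇒ λ = 4; (λ − 5) = 0 ⇒ λ = 5.
(Check: the roots sum (with multiplicity) to 12, matching trace L = Σdeg = 2·6 = 12.)
Laplacian eigenvalues (increasing order): [0.0, 1.0, 2.0, 4.0, 5.0]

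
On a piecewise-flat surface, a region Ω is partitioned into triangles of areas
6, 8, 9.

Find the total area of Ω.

6 + 8 + 9 = 23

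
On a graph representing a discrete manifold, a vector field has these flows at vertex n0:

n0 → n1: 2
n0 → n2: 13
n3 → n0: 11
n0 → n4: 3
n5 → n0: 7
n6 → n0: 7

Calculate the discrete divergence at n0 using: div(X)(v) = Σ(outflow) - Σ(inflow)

Divergence = sum of outgoing flows = 2 + 13 + (-11) + 3 + (-7) + (-7) = -7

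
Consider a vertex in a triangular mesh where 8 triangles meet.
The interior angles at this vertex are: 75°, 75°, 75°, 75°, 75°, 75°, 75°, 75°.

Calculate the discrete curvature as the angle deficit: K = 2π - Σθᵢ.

Sum of angles = 600°. K = 360° - 600° = -240° = -4π/3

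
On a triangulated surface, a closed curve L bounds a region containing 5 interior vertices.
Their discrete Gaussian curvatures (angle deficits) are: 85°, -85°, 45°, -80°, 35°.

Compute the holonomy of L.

Holonomy = total enclosed curvature = 85° + (-85°) + 45° + (-80°) + 35° = 0°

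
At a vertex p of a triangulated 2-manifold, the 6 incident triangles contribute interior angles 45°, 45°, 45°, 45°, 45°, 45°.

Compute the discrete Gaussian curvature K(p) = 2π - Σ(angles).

Sum of angles = 270°. K = 360° - 270° = 90°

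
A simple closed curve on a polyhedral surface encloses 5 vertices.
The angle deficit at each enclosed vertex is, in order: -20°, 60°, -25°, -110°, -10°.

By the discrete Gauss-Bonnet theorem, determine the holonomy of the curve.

Holonomy = total enclosed curvature = (-20°) + 60° + (-25°) + (-110°) + (-10°) = -105°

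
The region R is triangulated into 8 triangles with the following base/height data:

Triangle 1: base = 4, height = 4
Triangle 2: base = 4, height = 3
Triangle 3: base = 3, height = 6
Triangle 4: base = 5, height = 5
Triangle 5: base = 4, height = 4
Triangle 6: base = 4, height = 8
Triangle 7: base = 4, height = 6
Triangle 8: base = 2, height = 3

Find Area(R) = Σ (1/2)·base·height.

(1/2)×4×4 + (1/2)×4×3 + (1/2)×3×6 + (1/2)×5×5 + (1/2)×4×4 + (1/2)×4×8 + (1/2)×4×6 + (1/2)×2×3 = 74.5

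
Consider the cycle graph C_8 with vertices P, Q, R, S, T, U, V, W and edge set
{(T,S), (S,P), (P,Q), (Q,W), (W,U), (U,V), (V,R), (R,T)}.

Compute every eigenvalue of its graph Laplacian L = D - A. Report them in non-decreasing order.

The cycle graph C_n has Laplacian eigenvalues λ_k = 2 − 2cos(2πk/n), k = 0, 1, …, n−1. Here n = 8:
k=0: 2 − 2cos(0) = 0.0; k=1: 2 − 2cos(π/4) = 0.5858; k=2: 2 − 2cos(π/2) = 2.0; k=3: 2 − 2cos(3π/4) = 3.4142; k=4: 2 − 2cos(π) = 4.0; k=5: 2 − 2cos(5π/4) = 3.4142; k=6: 2 − 2cos(3π/2) = 2.0; k=7: 2 − 2cos(7π/4) = 0.5858.
Laplacian eigenvalues (increasing order): [0.0, 0.5858, 0.5858, 2.0, 2.0, 3.4142, 3.4142, 4.0]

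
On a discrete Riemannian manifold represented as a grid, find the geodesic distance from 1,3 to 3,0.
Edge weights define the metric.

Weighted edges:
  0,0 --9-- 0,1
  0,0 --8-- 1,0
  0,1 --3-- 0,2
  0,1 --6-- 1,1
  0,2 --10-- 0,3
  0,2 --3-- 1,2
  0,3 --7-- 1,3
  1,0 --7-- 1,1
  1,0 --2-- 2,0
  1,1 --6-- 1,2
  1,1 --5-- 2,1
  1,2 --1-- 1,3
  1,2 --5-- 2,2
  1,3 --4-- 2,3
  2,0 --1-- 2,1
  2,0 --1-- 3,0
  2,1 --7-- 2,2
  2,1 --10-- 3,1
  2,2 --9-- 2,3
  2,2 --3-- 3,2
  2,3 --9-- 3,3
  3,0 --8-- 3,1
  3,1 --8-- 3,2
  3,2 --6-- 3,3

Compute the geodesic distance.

Shortest path: 1,3 → 1,2 → 1,1 → 2,1 → 2,0 → 3,0, total weight = 14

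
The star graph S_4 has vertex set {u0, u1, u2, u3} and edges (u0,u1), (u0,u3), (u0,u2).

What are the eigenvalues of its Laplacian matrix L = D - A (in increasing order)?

The star S_4 is the complete bipartite graph K_{1,3} (one hub of degree 3, 3 leaves of degree 1). The Laplacian spectrum of K_{p,q} is 0, p (multiplicity q−1), q (multiplicity p−1), p+q. With p = 1, q = 3: 0 once, 1 with multiplicity 2, and 4 once. (Check: trace L = sum of degrees = 6 = 2·1 + 4.)
Laplacian eigenvalues (increasing order): [0.0, 1.0, 1.0, 4.0]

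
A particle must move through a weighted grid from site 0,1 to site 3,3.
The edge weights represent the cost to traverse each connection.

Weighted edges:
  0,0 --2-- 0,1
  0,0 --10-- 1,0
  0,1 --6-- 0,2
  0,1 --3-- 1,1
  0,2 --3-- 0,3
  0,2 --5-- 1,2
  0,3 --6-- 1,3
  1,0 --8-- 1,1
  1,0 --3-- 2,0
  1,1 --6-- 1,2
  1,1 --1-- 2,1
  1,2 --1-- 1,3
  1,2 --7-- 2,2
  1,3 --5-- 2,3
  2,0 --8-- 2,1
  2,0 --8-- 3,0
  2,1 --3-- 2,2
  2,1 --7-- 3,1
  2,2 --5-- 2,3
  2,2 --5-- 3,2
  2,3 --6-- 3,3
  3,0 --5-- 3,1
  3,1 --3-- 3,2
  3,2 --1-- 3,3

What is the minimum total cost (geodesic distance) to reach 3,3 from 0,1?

Shortest path: 0,1 → 1,1 → 2,1 → 2,2 → 3,2 → 3,3, total weight = 13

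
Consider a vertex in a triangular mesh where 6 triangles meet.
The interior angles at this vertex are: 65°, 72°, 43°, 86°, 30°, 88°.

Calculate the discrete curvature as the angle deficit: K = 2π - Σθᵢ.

Sum of angles = 384°. K = 360° - 384° = -24° = -2π/15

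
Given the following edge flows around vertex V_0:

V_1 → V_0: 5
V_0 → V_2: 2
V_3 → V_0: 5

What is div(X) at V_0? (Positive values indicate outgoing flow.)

Divergence = sum of outgoing flows = (-5) + 2 + (-5) = -8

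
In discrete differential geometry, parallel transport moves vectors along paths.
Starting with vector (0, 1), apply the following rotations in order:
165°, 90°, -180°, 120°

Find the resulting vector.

Total rotation: 165° + 90° + (-180°) + 120° = 195° ≡ -165° (mod 360°). Final vector: (0.2588, -0.9659)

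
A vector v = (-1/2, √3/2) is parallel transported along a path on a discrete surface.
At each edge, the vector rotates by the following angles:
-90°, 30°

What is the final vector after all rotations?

Total rotation: (-90°) + 30° = -60°. Final vector: (0.5000, 0.8660)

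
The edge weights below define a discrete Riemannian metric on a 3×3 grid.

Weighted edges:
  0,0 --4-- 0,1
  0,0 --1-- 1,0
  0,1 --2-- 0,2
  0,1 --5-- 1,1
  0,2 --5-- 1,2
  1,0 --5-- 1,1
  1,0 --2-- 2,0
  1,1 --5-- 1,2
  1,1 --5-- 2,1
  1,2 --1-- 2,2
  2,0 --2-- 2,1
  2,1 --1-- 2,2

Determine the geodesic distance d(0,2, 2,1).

Shortest path: 0,2 → 1,2 → 2,2 → 2,1, total weight = 7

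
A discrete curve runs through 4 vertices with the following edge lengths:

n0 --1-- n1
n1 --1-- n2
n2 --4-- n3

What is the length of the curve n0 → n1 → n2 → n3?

Arc length = 1 + 1 + 4 = 6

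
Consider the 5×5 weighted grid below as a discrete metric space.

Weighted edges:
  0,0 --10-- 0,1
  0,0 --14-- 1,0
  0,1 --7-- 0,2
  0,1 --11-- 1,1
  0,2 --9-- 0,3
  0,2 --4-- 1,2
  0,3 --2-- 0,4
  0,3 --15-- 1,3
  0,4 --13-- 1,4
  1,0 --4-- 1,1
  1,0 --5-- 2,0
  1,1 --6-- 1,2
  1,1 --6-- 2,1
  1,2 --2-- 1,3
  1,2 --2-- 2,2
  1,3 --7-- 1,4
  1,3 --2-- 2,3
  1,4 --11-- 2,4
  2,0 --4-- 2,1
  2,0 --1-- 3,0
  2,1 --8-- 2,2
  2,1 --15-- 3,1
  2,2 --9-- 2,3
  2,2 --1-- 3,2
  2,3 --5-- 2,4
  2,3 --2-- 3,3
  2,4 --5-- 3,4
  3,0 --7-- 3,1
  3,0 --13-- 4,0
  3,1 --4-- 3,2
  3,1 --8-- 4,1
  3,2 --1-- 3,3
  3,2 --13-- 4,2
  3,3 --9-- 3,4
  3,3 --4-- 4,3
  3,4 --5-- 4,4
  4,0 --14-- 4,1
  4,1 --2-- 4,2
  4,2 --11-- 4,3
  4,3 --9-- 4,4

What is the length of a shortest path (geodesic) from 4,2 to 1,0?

Shortest path: 4,2 → 4,1 → 3,1 → 3,0 → 2,0 → 1,0, total weight = 23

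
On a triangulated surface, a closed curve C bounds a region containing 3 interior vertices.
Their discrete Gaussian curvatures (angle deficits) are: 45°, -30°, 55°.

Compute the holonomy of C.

Holonomy = total enclosed curvature = 45° + (-30°) + 55° = 70°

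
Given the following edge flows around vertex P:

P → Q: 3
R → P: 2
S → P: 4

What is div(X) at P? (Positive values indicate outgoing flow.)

Divergence = sum of outgoing flows = 3 + (-2) + (-4) = -3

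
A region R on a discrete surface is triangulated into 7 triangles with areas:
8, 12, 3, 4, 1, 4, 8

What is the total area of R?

8 + 12 + 3 + 4 + 1 + 4 + 8 = 40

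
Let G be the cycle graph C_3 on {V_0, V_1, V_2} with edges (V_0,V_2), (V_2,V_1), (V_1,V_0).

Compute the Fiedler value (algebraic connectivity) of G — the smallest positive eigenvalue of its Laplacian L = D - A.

The cycle graph C_n has Laplacian eigenvalues λ_k = 2 − 2cos(2πk/n), k = 0, 1, …, n−1. Here n = 3:
k=0: 2 − 2cos(0) = 0.0; k=1: 2 − 2cos(2π/3) = 3.0; k=2: 2 − 2cos(4π/3) = 3.0.
Laplacian eigenvalues: [0.0, 3.0, 3.0]. Algebraic connectivity (smallest non-zero eigenvalue) = 3.0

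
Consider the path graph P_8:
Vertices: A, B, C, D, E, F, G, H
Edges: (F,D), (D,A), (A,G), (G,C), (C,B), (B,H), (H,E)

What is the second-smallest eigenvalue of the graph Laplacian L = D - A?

The path graph P_n has Laplacian eigenvalues λ_k = 2 − 2cos(kπ/n), k = 0, 1, …, n−1. Here n = 8:
k=0: 2 − 2cos(0) = 0.0; k=1: 2 − 2cos(π/8) = 0.1522; k=2: 2 − 2cos(π/4) = 0.5858; k=3: 2 − 2cos(3π/8) = 1.2346; k=4: 2 − 2cos(π/2) = 2.0; k=5: 2 − 2cos(5π/8) = 2.7654; k=6: 2 − 2cos(3π/4) = 3.4142; k=7: 2 − 2cos(7π/8) = 3.8478.
Laplacian eigenvalues: [0.0, 0.1522, 0.5858, 1.2346, 2.0, 2.7654, 3.4142, 3.8478]. Algebraic connectivity (smallest non-zero eigenvalue) = 0.1522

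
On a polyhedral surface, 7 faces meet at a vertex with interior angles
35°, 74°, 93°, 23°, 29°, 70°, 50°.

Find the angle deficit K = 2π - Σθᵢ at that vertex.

Sum of angles = 374°. K = 360° - 374° = -14° = -7π/90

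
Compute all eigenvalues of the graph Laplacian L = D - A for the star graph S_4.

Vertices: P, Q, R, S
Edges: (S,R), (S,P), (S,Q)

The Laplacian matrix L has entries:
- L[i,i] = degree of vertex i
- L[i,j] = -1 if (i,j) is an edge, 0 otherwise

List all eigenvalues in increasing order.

The star S_4 is the complete bipartite graph K_{1,3} (one hub of degree 3, 3 leaves of degree 1). The Laplacian spectrum of K_{p,q} is 0, p (multiplicity q−1), q (multiplicity p−1), p+q. With p = 1, q = 3: 0 once, 1 with multiplicity 2, and 4 once. (Check: trace L = sum of degrees = 6 = 2·1 + 4.)
Laplacian eigenvalues (increasing order): [0.0, 1.0, 1.0, 4.0]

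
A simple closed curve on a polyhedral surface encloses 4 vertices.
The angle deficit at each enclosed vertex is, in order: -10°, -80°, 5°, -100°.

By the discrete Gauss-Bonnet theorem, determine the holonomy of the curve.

Holonomy = total enclosed curvature = (-10°) + (-80°) + 5° + (-100°) = -185°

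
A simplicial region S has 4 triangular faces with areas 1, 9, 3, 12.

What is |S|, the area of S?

1 + 9 + 3 + 12 = 25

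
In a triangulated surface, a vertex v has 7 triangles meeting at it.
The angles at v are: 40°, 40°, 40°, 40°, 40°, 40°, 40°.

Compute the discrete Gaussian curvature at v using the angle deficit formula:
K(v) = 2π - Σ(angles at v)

Sum of angles = 280°. K = 360° - 280° = 80°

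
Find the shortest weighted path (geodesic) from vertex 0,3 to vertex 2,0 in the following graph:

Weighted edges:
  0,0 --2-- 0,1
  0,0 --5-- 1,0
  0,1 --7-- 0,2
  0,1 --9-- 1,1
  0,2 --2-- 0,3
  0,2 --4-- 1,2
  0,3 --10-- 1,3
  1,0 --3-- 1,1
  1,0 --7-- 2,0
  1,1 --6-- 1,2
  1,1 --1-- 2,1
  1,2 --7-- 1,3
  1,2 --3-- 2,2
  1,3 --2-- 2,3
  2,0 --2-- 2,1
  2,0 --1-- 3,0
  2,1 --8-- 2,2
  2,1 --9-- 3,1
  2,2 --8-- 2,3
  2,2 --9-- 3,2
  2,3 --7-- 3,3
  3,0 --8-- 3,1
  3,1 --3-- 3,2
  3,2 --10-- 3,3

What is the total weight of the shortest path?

Shortest path: 0,3 → 0,2 → 1,2 → 1,1 → 2,1 → 2,0, total weight = 15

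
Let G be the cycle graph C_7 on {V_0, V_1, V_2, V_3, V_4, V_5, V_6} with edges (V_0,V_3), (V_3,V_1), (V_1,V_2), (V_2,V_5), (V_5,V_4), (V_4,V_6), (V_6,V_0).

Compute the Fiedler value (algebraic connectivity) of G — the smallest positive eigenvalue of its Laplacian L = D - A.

The cycle graph C_n has Laplacian eigenvalues λ_k = 2 − 2cos(2πk/n), k = 0, 1, …, n−1. Here n = 7:
k=0: 2 − 2cos(0) = 0.0; k=1: 2 − 2cos(2π/7) = 0.753; k=2: 2 − 2cos(4π/7) = 2.445; k=3: 2 − 2cos(6π/7) = 3.8019; k=4: 2 − 2cos(8π/7) = 3.8019; k=5: 2 − 2cos(10π/7) = 2.445; k=6: 2 − 2cos(12π/7) = 0.753.
Laplacian eigenvalues: [0.0, 0.753, 0.753, 2.445, 2.445, 3.8019, 3.8019]. Algebraic connectivity (smallest non-zero eigenvalue) = 0.753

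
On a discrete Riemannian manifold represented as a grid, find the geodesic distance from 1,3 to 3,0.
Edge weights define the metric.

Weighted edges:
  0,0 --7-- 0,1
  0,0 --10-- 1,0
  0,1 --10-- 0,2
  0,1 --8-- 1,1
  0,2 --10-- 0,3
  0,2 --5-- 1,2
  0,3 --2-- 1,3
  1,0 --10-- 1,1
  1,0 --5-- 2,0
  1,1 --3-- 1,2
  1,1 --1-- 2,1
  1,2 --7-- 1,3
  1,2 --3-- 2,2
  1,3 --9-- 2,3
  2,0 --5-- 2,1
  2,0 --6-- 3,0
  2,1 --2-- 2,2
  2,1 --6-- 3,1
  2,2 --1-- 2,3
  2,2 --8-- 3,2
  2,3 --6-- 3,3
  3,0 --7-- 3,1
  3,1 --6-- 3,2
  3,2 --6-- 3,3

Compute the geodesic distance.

Shortest path: 1,3 → 1,2 → 1,1 → 2,1 → 2,0 → 3,0, total weight = 22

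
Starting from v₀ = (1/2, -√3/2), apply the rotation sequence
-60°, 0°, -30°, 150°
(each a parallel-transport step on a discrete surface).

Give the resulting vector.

Total rotation: (-60°) + 0° + (-30°) + 150° = 60°. Final vector: (1, 0)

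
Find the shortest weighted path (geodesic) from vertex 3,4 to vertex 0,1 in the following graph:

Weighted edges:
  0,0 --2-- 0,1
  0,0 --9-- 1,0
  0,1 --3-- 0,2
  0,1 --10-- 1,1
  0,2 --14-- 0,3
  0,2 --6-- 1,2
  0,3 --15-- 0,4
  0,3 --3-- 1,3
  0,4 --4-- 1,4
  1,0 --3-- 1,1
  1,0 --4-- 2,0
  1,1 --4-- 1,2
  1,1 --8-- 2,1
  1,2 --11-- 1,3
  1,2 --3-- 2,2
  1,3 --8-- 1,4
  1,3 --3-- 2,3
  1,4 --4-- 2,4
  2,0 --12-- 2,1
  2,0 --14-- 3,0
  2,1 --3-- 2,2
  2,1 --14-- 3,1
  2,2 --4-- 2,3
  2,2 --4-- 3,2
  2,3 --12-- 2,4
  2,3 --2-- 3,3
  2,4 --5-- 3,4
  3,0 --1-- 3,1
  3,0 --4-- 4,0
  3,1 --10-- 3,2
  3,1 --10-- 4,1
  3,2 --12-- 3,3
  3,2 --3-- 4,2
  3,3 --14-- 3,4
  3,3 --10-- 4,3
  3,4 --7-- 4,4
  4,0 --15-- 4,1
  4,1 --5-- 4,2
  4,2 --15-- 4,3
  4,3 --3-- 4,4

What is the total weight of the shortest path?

Shortest path: 3,4 → 3,3 → 2,3 → 2,2 → 1,2 → 0,2 → 0,1, total weight = 32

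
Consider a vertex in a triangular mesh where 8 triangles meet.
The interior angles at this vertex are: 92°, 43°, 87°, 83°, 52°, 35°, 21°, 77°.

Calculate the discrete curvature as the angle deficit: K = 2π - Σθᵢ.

Sum of angles = 490°. K = 360° - 490° = -130° = -13π/18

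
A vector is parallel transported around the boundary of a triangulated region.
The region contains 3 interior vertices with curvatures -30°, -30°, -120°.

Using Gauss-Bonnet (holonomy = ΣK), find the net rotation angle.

Holonomy = total enclosed curvature = (-30°) + (-30°) + (-120°) = -180°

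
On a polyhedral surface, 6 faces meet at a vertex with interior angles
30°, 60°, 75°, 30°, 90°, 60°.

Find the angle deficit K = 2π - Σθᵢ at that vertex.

Sum of angles = 345°. K = 360° - 345° = 15°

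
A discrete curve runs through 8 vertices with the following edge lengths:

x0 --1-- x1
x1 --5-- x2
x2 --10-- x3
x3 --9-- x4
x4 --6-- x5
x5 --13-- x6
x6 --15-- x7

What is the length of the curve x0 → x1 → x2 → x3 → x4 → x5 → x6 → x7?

Arc length = 1 + 5 + 10 + 9 + 6 + 13 + 15 = 59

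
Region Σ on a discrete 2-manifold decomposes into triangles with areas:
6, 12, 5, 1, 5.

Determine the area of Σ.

6 + 12 + 5 + 1 + 5 = 29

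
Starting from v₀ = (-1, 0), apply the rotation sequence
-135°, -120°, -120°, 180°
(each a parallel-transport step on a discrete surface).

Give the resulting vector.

Total rotation: (-135°) + (-120°) + (-120°) + 180° = -195° ≡ 165° (mod 360°). Final vector: (0.9659, -0.2588)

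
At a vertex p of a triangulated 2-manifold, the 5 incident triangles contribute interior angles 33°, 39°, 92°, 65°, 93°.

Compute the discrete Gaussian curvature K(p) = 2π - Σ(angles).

Sum of angles = 322°. K = 360° - 322° = 38° = 19π/90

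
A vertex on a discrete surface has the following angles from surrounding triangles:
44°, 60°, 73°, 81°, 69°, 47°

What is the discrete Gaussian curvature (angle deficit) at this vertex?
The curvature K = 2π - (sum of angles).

Sum of angles = 374°. K = 360° - 374° = -14° = -7π/90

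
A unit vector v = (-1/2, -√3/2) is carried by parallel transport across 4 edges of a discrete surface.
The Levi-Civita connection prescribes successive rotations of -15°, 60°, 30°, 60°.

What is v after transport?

Total rotation: (-15°) + 60° + 30° + 60° = 135°. Final vector: (0.9659, 0.2588)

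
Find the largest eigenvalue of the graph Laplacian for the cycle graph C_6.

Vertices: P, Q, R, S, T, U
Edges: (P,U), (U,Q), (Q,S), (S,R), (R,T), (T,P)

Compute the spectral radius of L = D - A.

The cycle graph C_n has Laplacian eigenvalues λ_k = 2 − 2cos(2πk/n), k = 0, 1, …, n−1. Here n = 6:
k=0: 2 − 2cos(0) = 0.0; k=1: 2 − 2cos(π/3) = 1.0; k=2: 2 − 2cos(2π/3) = 3.0; k=3: 2 − 2cos(π) = 4.0; k=4: 2 − 2cos(4π/3) = 3.0; k=5: 2 − 2cos(5π/3) = 1.0.
Laplacian eigenvalues: [0.0, 1.0, 1.0, 3.0, 3.0, 4.0]. Largest eigenvalue (spectral radius) = 4.0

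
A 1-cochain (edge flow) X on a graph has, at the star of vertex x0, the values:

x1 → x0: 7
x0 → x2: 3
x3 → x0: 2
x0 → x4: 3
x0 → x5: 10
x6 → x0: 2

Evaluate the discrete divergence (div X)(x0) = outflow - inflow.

Divergence = sum of outgoing flows = (-7) + 3 + (-2) + 3 + 10 + (-2) = 5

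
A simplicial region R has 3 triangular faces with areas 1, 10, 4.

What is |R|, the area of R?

1 + 10 + 4 = 15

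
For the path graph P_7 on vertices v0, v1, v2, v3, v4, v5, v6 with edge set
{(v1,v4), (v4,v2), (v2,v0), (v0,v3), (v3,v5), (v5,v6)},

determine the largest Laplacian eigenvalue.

The path graph P_n has Laplacian eigenvalues λ_k = 2 − 2cos(kπ/n), k = 0, 1, …, n−1. Here n = 7:
k=0: 2 − 2cos(0) = 0.0; k=1: 2 − 2cos(π/7) = 0.1981; k=2: 2 − 2cos(2π/7) = 0.753; k=3: 2 − 2cos(3π/7) = 1.555; k=4: 2 − 2cos(4π/7) = 2.445; k=5: 2 − 2cos(5π/7) = 3.247; k=6: 2 − 2cos(6π/7) = 3.8019.
Laplacian eigenvalues: [0.0, 0.1981, 0.753, 1.555, 2.445, 3.247, 3.8019]. Largest eigenvalue (spectral radius) = 3.8019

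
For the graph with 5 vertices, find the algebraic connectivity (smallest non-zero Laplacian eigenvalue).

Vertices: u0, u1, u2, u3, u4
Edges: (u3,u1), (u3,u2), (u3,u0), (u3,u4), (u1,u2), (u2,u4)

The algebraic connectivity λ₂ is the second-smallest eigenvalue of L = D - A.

Degrees: deg(u0) = 1, deg(u1) = 2, deg(u2) = 3, deg(u3) = 4, deg(u4) = 2.
L = D − A with rows/columns ordered (u0, u1, u2, u3, u4):
  [ 1,  0,  0, -1,  0]
  [ 0,  2, -1, -1,  0]
  [ 0, -1,  3, -1, -1]
  [-1, -1, -1,  4, -1]
  [ 0,  0, -1, -1,  2]
Characteristic polynomial: det(λI − L) = λ(λ − 1)(λ − 2)(λ − 4)(λ − 5).
Roots: λ = 0; (λ − 1) = 0 ⇒ λ = 1; (λ − 2) = 0 ⇒ λ = 2; (λ − 4) = 0 ⇒ λ = 4; (λ − 5) = 0 ⇒ λ = 5.
(Check: the roots sum (with multiplicity) to 12, matching trace L = Σdeg = 2·6 = 12.)
Laplacian eigenvalues: [0.0, 1.0, 2.0, 4.0, 5.0]. Algebraic connectivity (smallest non-zero eigenvalue) = 1.0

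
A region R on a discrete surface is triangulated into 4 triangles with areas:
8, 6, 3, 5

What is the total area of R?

8 + 6 + 3 + 5 = 22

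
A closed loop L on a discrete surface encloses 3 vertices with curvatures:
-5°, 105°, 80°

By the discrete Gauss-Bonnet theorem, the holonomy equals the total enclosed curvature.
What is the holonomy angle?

Holonomy = total enclosed curvature = (-5°) + 105° + 80° = 180°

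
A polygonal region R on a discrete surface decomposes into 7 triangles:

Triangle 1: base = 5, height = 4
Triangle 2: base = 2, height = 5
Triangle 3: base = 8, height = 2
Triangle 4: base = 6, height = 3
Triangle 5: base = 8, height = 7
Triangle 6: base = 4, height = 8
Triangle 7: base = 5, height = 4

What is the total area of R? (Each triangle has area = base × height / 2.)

(1/2)×5×4 + (1/2)×2×5 + (1/2)×8×2 + (1/2)×6×3 + (1/2)×8×7 + (1/2)×4×8 + (1/2)×5×4 = 86.0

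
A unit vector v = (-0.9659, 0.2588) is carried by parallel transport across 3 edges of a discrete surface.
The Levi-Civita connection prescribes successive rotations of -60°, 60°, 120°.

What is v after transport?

Total rotation: (-60°) + 60° + 120° = 120°. Final vector: (0.2588, -0.9659)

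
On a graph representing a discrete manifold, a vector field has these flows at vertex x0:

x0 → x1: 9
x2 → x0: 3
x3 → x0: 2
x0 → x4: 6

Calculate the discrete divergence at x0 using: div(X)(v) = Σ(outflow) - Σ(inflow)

Divergence = sum of outgoing flows = 9 + (-3) + (-2) + 6 = 10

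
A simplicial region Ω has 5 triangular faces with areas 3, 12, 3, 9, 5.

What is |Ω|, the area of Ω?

3 + 12 + 3 + 9 + 5 = 32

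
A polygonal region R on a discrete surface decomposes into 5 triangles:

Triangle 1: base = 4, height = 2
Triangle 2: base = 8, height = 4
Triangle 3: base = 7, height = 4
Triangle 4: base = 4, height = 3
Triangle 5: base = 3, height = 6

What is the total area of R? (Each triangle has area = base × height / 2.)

(1/2)×4×2 + (1/2)×8×4 + (1/2)×7×4 + (1/2)×4×3 + (1/2)×3×6 = 49.0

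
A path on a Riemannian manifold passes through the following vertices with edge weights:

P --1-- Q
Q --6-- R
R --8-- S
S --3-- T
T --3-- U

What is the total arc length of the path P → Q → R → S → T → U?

Arc length = 1 + 6 + 8 + 3 + 3 = 21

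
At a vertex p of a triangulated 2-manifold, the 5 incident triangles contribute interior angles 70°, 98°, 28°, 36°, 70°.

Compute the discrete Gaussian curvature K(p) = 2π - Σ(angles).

Sum of angles = 302°. K = 360° - 302° = 58° = 29π/90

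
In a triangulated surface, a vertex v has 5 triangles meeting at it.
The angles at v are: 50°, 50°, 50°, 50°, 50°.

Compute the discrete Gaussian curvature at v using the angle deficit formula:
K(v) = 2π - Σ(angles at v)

Sum of angles = 250°. K = 360° - 250° = 110° = 11π/18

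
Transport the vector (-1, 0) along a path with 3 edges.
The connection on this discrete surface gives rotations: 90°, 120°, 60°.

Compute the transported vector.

Total rotation: 90° + 120° + 60° = 270° ≡ -90° (mod 360°). Final vector: (0, 1)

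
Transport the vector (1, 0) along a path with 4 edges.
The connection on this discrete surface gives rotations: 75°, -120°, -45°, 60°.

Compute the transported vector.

Total rotation: 75° + (-120°) + (-45°) + 60° = -30°. Final vector: (0.8660, -0.5000)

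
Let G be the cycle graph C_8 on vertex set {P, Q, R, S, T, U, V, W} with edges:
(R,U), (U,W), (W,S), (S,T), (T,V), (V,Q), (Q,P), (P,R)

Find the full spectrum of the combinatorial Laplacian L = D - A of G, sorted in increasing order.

The cycle graph C_n has Laplacian eigenvalues λ_k = 2 − 2cos(2πk/n), k = 0, 1, …, n−1. Here n = 8:
k=0: 2 − 2cos(0) = 0.0; k=1: 2 − 2cos(π/4) = 0.5858; k=2: 2 − 2cos(π/2) = 2.0; k=3: 2 − 2cos(3π/4) = 3.4142; k=4: 2 − 2cos(π) = 4.0; k=5: 2 − 2cos(5π/4) = 3.4142; k=6: 2 − 2cos(3π/2) = 2.0; k=7: 2 − 2cos(7π/4) = 0.5858.
Laplacian eigenvalues (increasing order): [0.0, 0.5858, 0.5858, 2.0, 2.0, 3.4142, 3.4142, 4.0]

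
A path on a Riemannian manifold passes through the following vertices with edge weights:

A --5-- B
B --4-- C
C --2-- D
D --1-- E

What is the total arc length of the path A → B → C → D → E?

Arc length = 5 + 4 + 2 + 1 = 12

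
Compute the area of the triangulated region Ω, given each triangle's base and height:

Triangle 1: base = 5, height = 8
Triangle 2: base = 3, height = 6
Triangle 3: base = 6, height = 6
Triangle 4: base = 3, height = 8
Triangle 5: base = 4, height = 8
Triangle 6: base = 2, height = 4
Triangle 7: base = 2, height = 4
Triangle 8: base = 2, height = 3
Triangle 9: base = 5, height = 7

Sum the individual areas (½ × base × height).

(1/2)×5×8 + (1/2)×3×6 + (1/2)×6×6 + (1/2)×3×8 + (1/2)×4×8 + (1/2)×2×4 + (1/2)×2×4 + (1/2)×2×3 + (1/2)×5×7 = 103.5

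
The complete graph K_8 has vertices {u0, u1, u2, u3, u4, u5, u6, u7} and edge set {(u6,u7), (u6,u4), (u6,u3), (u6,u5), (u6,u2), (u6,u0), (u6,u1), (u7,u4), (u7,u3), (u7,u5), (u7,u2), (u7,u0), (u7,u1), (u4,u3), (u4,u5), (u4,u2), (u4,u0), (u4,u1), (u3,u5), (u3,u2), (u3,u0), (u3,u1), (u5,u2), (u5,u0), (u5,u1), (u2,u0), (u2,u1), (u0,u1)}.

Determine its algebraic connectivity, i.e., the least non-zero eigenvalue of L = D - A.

For the complete graph K_n, L = nI − J (J = all-ones matrix). J has eigenvalues n (once, eigenvector 𝟙) and 0 (multiplicity n−1), so L has eigenvalues 0 (once) and n (multiplicity n−1). Here n = 8: eigenvalue 0 once and 8 with multiplicity 7.
Laplacian eigenvalues: [0.0, 8.0, 8.0, 8.0, 8.0, 8.0, 8.0, 8.0]. Algebraic connectivity (smallest non-zero eigenvalue) = 8.0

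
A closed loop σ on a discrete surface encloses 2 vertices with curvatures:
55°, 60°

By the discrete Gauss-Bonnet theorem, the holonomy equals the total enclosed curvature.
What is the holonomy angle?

Holonomy = total enclosed curvature = 55° + 60° = 115°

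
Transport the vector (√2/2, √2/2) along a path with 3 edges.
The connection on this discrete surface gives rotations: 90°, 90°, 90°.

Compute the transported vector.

Total rotation: 90° + 90° + 90° = 270° ≡ -90° (mod 360°). Final vector: (0.7071, -0.7071)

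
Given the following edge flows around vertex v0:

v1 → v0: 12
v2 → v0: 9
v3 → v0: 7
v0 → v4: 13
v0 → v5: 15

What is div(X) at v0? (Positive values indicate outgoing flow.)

Divergence = sum of outgoing flows = (-12) + (-9) + (-7) + 13 + 15 = 0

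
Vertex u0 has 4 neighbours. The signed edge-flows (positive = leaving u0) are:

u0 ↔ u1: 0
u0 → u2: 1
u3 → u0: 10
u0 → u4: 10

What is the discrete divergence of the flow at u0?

Divergence = sum of outgoing flows = 0 + 1 + (-10) + 10 = 1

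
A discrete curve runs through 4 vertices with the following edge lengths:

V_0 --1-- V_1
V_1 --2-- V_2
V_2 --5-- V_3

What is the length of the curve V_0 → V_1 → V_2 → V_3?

Arc length = 1 + 2 + 5 = 8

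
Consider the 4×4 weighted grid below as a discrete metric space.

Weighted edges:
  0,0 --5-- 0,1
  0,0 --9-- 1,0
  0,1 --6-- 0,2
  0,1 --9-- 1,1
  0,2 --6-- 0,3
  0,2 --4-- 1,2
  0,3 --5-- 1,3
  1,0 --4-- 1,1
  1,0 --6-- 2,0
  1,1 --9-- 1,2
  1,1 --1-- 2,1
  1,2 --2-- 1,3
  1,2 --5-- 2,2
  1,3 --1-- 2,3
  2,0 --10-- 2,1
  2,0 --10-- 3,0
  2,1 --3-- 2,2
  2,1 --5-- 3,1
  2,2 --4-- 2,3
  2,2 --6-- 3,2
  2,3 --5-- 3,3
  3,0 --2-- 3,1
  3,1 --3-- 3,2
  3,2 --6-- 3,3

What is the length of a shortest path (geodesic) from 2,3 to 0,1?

Shortest path: 2,3 → 1,3 → 1,2 → 0,2 → 0,1, total weight = 13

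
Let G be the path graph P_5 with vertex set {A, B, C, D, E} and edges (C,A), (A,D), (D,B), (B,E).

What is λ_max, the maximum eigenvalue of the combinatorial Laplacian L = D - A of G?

The path graph P_n has Laplacian eigenvalues λ_k = 2 − 2cos(kπ/n), k = 0, 1, …, n−1. Here n = 5:
k=0: 2 − 2cos(0) = 0.0; k=1: 2 − 2cos(π/5) = 0.382; k=2: 2 − 2cos(2π/5) = 1.382; k=3: 2 − 2cos(3π/5) = 2.618; k=4: 2 − 2cos(4π/5) = 3.618.
Laplacian eigenvalues: [0.0, 0.382, 1.382, 2.618, 3.618]. Largest eigenvalue (spectral radius) = 3.618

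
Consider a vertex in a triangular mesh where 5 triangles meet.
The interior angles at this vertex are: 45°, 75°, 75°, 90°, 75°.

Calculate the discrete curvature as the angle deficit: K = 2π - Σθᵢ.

Sum of angles = 360°. K = 360° - 360° = 0°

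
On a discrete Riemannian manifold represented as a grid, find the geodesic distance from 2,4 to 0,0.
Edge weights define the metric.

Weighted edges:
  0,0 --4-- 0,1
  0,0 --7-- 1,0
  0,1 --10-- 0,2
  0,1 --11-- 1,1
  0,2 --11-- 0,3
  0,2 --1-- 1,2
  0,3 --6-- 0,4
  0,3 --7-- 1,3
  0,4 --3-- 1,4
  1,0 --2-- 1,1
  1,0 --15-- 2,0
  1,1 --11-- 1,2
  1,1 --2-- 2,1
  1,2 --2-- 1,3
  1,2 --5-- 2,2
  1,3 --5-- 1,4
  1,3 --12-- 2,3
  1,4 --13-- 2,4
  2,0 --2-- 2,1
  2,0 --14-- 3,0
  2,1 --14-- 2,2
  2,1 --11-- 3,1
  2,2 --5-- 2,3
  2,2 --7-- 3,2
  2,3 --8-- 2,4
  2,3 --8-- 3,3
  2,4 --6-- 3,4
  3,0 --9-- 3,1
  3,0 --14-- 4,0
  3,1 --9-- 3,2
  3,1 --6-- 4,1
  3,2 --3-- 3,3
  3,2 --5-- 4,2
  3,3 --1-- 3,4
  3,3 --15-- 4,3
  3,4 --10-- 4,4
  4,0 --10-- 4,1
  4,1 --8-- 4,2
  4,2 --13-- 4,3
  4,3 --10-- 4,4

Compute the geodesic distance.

Shortest path: 2,4 → 2,3 → 2,2 → 1,2 → 0,2 → 0,1 → 0,0, total weight = 33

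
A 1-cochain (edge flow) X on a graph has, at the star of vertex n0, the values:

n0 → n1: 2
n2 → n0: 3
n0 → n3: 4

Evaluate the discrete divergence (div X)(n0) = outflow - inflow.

Divergence = sum of outgoing flows = 2 + (-3) + 4 = 3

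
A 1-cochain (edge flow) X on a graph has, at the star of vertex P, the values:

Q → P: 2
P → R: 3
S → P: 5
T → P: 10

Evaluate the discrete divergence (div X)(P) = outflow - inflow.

Divergence = sum of outgoing flows = (-2) + 3 + (-5) + (-10) = -14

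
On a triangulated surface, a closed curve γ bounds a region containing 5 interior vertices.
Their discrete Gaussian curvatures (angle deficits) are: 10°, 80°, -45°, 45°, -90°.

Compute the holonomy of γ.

Holonomy = total enclosed curvature = 10° + 80° + (-45°) + 45° + (-90°) = 0°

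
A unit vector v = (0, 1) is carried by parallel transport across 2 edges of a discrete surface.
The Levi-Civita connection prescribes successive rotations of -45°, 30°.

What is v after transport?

Total rotation: (-45°) + 30° = -15°. Final vector: (0.2588, 0.9659)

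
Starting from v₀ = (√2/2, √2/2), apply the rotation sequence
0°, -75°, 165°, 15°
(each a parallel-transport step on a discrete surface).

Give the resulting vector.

Total rotation: 0° + (-75°) + 165° + 15° = 105°. Final vector: (-0.8660, 0.5000)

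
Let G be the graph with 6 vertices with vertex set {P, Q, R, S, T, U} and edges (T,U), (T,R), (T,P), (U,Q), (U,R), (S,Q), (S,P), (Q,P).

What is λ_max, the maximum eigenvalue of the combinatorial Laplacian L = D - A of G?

Degrees: deg(P) = 3, deg(Q) = 3, deg(R) = 2, deg(S) = 2, deg(T) = 3, deg(U) = 3.
L = D − A with rows/columns ordered (P, Q, R, S, T, U):
  [ 3, -1,  0, -1, -1,  0]
  [-1,  3,  0, -1,  0, -1]
  [ 0,  0,  2,  0, -1, -1]
  [-1, -1,  0,  2,  0,  0]
  [-1,  0, -1,  0,  3, -1]
  [ 0, -1, -1,  0, -1,  3]
Characteristic polynomial: det(λI − L) = λ(λ − 1)(λ − 3)²(λ − 4)(λ − 5).
Roots: λ = 0; (λ − 1) = 0 ⇒ λ = 1; (λ − 3) = 0 ⇒ λ = 3 (multiplicity 2); (λ − 4) = 0 ⇒ λ = 4; (λ − 5) = 0 ⇒ λ = 5.
(Check: the roots sum (with multiplicity) to 16, matching trace L = Σdeg = 2·8 = 16.)
Laplacian eigenvalues: [0.0, 1.0, 3.0, 3.0, 4.0, 5.0]. Largest eigenvalue (spectral radius) = 5.0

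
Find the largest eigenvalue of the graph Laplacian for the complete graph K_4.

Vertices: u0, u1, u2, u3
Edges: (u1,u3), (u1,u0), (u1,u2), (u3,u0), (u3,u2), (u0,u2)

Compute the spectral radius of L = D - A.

For the complete graph K_n, L = nI − J (J = all-ones matrix). J has eigenvalues n (once, eigenvector 𝟙) and 0 (multiplicity n−1), so L has eigenvalues 0 (once) and n (multiplicity n−1). Here n = 4: eigenvalue 0 once and 4 with multiplicity 3.
Laplacian eigenvalues: [0.0, 4.0, 4.0, 4.0]. Largest eigenvalue (spectral radius) = 4.0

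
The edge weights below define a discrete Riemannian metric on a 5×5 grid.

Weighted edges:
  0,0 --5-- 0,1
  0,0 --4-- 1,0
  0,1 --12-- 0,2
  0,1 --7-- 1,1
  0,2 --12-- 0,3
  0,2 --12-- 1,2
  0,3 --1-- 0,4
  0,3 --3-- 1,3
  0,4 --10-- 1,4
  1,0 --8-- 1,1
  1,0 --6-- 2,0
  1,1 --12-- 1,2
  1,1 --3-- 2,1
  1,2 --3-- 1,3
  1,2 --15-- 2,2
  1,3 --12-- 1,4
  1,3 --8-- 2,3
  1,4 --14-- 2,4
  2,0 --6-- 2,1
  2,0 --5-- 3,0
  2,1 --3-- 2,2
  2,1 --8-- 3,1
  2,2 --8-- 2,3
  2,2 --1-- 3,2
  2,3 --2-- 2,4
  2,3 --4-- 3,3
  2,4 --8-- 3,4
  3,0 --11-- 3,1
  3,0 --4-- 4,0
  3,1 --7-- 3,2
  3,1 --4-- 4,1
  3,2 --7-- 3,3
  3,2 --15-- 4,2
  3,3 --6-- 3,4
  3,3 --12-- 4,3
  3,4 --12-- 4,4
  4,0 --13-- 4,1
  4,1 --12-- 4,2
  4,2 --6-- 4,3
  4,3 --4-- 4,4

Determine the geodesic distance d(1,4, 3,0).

Shortest path: 1,4 → 2,4 → 2,3 → 2,2 → 2,1 → 2,0 → 3,0, total weight = 38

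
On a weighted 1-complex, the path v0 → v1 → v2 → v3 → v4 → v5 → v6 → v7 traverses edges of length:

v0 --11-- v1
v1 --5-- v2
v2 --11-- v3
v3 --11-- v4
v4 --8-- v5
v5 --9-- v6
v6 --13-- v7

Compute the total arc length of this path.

Arc length = 11 + 5 + 11 + 11 + 8 + 9 + 13 = 68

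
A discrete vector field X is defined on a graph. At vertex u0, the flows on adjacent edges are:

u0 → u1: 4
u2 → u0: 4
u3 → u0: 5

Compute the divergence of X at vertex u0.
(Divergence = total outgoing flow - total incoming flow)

Divergence = sum of outgoing flows = 4 + (-4) + (-5) = -5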